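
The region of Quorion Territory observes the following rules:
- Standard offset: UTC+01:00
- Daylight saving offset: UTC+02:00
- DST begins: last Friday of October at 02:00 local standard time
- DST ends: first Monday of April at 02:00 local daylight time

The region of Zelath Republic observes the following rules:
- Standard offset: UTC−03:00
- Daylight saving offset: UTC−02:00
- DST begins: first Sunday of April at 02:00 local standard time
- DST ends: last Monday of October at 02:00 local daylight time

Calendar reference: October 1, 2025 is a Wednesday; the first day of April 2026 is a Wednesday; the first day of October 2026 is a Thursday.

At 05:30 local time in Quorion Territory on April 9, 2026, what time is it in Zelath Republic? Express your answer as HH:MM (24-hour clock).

1 October 2025 is a Wednesday, so Fridays fall on 3, 10, 17, 24, 31; the last is October 31.
1 April 2026 is a Wednesday, so the first Monday is April 6.
Daylight saving runs 31 October 2025 – 6 April 2026; April 9, 2026 is outside that window, so Quorion Territory is on standard time at UTC+01:00.
05:30 Quorion Territory − 1h = 04:30 UTC.
1 April 2026 is a Wednesday, so the first Sunday is April 5.
1 October 2026 is a Thursday, so Mondays fall on 5, 12, 19, 26; the last is October 26.
At the standard offset (UTC−03:00), 04:30 UTC − 3h = 01:30 Zelath Republic standard time.
Daylight saving runs 5 April – 26 October; the standard-time date in Zelath Republic, April 9, 2026, is inside that window, so Zelath Republic is at UTC−02:00.
04:30 UTC − 2h = 02:30 Zelath Republic.

02:30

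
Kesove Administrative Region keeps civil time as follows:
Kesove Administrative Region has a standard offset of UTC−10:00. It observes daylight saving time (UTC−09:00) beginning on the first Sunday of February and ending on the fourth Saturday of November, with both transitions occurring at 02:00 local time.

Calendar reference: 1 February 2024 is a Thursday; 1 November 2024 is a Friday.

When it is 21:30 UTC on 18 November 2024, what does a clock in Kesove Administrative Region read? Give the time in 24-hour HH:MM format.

12:30

1 February 2024 is a Thursday, so the first Sunday is February 4.
1 November 2024 is a Friday, so the first Saturday is November 2 and the fourth is November 23.
At the standard offset (UTC−10:00), 21:30 UTC − 10h = 11:30 Kesove Administrative Region standard time.
Daylight saving runs 4 February – 23 November; the standard-time date in Kesove Administrative Region, 18 November 2024, is inside that window, so Kesove Administrative Region is at UTC−09:00.
21:30 UTC − 9h = 12:30 local.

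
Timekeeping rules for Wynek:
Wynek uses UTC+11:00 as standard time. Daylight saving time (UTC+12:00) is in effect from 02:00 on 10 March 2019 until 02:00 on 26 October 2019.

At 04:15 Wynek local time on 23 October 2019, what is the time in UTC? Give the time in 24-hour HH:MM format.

16:15

23 October 2019 falls between 10 March and 26 October, so daylight saving is in effect and Wynek is at UTC+12:00.
04:15 local − 12h = 16:15 UTC (rolling into the previous day, 22 October 2019).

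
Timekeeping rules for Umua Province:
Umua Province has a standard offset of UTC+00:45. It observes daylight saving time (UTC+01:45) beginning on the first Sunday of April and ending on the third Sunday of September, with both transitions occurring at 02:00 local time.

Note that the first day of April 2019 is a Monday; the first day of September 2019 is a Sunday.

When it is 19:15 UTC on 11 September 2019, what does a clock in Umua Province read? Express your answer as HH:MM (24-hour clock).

1 April 2019 is a Monday, so the first Sunday is April 7.
1 September 2019 is a Sunday, so the first Sunday is September 1 and the third is September 15.
At the standard offset (UTC+00:45), 19:15 UTC + 0h45m = 20:00 Umua Province standard time.
Daylight saving runs 7 April – 15 September; the standard-time date in Umua Province, 11 September 2019, is inside that window, so Umua Province is at UTC+01:45.
19:15 UTC + 1h45m = 21:00 local.

21:00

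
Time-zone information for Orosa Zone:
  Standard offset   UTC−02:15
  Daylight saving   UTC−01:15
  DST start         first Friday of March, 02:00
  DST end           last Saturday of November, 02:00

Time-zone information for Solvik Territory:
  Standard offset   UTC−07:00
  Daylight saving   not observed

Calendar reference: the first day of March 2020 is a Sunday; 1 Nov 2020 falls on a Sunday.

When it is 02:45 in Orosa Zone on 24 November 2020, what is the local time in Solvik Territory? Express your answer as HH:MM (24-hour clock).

1 March 2020 is a Sunday, so the first Friday is March 6.
1 November 2020 is a Sunday, so Saturdays fall on 7, 14, 21, 28; the last is November 28.
Daylight saving runs 6 March – 28 November; 24 November 2020 is inside that window, so Orosa Zone is at UTC−01:15.
02:45 Orosa Zone + 1h15m = 04:00 UTC.
Solvik Territory has no daylight saving, so its offset is UTC−07:00 year-round.
04:00 UTC − 7h = 21:00 Solvik Territory (rolling into the previous day, 23 November 2020).

21:00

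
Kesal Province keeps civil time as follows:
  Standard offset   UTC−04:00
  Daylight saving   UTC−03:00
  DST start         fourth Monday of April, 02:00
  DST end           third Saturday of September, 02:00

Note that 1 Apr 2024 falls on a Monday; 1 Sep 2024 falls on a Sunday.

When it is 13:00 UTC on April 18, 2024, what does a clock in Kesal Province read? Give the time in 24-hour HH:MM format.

09:00

1 April 2024 is a Monday, so the first Monday is April 1 and the fourth is April 22.
1 September 2024 is a Sunday, so the first Saturday is September 7 and the third is September 21.
At the standard offset (UTC−04:00), 13:00 UTC − 4h = 09:00 Kesal Province standard time.
The standard-time date in Kesal Province, April 18, 2024, is outside the daylight-saving period (22 April – 21 September), so Kesal Province is on standard time, UTC−04:00.
13:00 UTC − 4h = 09:00 local.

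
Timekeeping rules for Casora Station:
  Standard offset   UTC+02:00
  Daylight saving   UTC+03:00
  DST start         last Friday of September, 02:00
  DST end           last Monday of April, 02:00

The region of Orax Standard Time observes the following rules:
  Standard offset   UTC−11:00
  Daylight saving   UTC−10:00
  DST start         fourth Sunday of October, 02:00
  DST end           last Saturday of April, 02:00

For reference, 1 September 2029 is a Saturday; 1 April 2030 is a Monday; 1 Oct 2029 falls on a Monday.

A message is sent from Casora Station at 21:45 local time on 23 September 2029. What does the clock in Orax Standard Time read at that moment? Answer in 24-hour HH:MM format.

1 September 2029 is a Saturday, so Fridays fall on 7, 14, 21, 28; the last is September 28.
1 April 2030 is a Monday, so Mondays fall on 1, 8, 15, 22, 29; the last is April 29.
23 September 2029 is outside the daylight-saving period (28 September 2029 – 29 April 2030), so Casora Station is on standard time, UTC+02:00.
21:45 Casora Station − 2h = 19:45 UTC.
1 October 2029 is a Monday, so the first Sunday is October 7 and the fourth is October 28.
1 April 2030 is a Monday, so Saturdays fall on 6, 13, 20, 27; the last is April 27.
At the standard offset (UTC−11:00), 19:45 UTC − 11h = 08:45 Orax Standard Time standard time.
The standard-time date in Orax Standard Time, 23 September 2029, does not fall between 28 October 2029 and 27 April 2030, so daylight saving is not in effect and Orax Standard Time is at UTC−11:00.
19:45 UTC − 11h = 08:45 Orax Standard Time.

08:45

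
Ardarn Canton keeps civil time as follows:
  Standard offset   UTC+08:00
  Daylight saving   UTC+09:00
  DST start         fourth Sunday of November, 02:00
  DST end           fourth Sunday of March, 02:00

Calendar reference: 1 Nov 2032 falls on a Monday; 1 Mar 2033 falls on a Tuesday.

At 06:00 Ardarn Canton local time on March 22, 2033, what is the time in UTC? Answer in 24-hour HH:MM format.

21:00

1 November 2032 is a Monday, so the first Sunday is November 7 and the fourth is November 28.
1 March 2033 is a Tuesday, so the first Sunday is March 6 and the fourth is March 27.
March 22, 2033 falls between 28 November 2032 and 27 March 2033, so daylight saving is in effect and Ardarn Canton is at UTC+09:00.
06:00 local − 9h = 21:00 UTC (rolling into the previous day, 21 March 2033).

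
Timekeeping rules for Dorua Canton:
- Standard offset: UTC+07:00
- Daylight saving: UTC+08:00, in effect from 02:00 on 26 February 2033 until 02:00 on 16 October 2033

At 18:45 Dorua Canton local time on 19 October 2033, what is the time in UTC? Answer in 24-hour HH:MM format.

19 October 2033 is outside the daylight-saving period (26 February – 16 October), so Dorua Canton is on standard time, UTC+07:00.
18:45 local − 7h = 11:45 UTC.

11:45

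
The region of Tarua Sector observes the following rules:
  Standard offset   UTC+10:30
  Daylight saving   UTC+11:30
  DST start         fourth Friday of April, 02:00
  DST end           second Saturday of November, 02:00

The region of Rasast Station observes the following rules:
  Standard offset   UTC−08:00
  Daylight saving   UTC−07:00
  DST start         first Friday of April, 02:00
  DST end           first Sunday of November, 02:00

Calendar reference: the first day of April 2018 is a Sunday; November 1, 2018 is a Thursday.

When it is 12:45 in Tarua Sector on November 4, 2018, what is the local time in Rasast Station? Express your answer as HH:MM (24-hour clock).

18:15

1 April 2018 is a Sunday, so the first Friday is April 6 and the fourth is April 27.
1 November 2018 is a Thursday, so the first Saturday is November 3 and the second is November 10.
November 4, 2018 lies within the daylight-saving period (27 April – 10 November), so Tarua Sector is on daylight time, UTC+11:30.
12:45 Tarua Sector − 11h30m = 01:15 UTC.
1 April 2018 is a Sunday, so the first Friday is April 6.
1 November 2018 is a Thursday, so the first Sunday is November 4.
At the standard offset (UTC−08:00), 01:15 UTC − 8h = 17:15 Rasast Station standard time (rolling into the previous day, 3 November 2018).
The standard-time date in Rasast Station, November 3, 2018, falls between 6 April and 4 November, so daylight saving is in effect and Rasast Station is at UTC−07:00.
01:15 UTC − 7h = 18:15 Rasast Station (rolling into the previous day, 3 November 2018).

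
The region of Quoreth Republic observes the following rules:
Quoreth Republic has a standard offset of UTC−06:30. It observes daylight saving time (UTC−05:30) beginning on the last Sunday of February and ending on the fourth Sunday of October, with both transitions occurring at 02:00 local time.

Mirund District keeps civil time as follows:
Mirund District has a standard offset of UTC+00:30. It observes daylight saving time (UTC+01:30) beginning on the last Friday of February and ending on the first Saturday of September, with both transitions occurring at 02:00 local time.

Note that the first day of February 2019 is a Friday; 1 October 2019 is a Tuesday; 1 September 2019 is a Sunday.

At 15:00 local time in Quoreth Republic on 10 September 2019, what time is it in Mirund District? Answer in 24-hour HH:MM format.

1 February 2019 is a Friday, so Sundays fall on 3, 10, 17, 24; the last is February 24.
1 October 2019 is a Tuesday, so the first Sunday is October 6 and the fourth is October 27.
Daylight saving runs 24 February – 27 October; 10 September 2019 is inside that window, so Quoreth Republic is at UTC−05:30.
15:00 Quoreth Republic + 5h30m = 20:30 UTC.
1 February 2019 is a Friday, so Fridays fall on 1, 8, 15, 22; the last is February 22.
1 September 2019 is a Sunday, so the first Saturday is September 7.
At the standard offset (UTC+00:30), 20:30 UTC + 0h30m = 21:00 Mirund District standard time.
The standard-time date in Mirund District, 10 September 2019, does not fall between 22 February and 7 September, so daylight saving is not in effect and Mirund District is at UTC+00:30.
20:30 UTC + 0h30m = 21:00 Mirund District.

21:00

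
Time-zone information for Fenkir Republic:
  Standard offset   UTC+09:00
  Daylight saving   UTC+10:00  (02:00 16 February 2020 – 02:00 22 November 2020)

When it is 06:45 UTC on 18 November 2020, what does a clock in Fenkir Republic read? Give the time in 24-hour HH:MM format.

16:45

At the standard offset (UTC+09:00), 06:45 UTC + 9h = 15:45 Fenkir Republic standard time.
The standard-time date in Fenkir Republic, 18 November 2020, falls between 16 February and 22 November, so daylight saving is in effect and Fenkir Republic is at UTC+10:00.
06:45 UTC + 10h = 16:45 local.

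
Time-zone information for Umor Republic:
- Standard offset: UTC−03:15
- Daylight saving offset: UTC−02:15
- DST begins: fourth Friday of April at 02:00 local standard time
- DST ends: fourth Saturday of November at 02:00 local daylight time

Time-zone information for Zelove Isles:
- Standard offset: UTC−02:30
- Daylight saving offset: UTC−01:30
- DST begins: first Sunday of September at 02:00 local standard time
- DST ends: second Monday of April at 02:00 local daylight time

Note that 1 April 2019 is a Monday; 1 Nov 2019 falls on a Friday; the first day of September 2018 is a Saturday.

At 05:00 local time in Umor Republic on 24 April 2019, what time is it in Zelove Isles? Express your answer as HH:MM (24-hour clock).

05:45

1 April 2019 is a Monday, so the first Friday is April 5 and the fourth is April 26.
1 November 2019 is a Friday, so the first Saturday is November 2 and the fourth is November 23.
24 April 2019 is outside the daylight-saving period (26 April – 23 November), so Umor Republic is on standard time, UTC−03:15.
05:00 Umor Republic + 3h15m = 08:15 UTC.
1 September 2018 is a Saturday, so the first Sunday is September 2.
1 April 2019 is a Monday, so the first Monday is April 1 and the second is April 8.
At the standard offset (UTC−02:30), 08:15 UTC − 2h30m = 05:45 Zelove Isles standard time.
Daylight saving runs 2 September 2018 – 8 April 2019; the standard-time date in Zelove Isles, 24 April 2019, is outside that window, so Zelove Isles is on standard time at UTC−02:30.
08:15 UTC − 2h30m = 05:45 Zelove Isles.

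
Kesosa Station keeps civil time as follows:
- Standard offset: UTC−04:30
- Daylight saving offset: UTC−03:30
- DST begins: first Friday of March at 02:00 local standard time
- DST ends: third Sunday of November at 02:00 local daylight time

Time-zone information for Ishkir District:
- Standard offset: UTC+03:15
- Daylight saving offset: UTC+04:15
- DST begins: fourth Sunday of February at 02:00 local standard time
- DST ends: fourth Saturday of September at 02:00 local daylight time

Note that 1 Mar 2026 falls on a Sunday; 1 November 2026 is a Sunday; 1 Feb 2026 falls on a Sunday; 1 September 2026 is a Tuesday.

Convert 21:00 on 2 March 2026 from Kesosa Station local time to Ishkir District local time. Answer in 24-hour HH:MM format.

1 March 2026 is a Sunday, so the first Friday is March 6.
1 November 2026 is a Sunday, so the first Sunday is November 1 and the third is November 15.
Daylight saving runs 6 March – 15 November; 2 March 2026 is outside that window, so Kesosa Station is on standard time at UTC−04:30.
21:00 Kesosa Station + 4h30m = 01:30 UTC (rolling into the next day, 3 March 2026).
1 February 2026 is a Sunday, so the first Sunday is February 1 and the fourth is February 22.
1 September 2026 is a Tuesday, so the first Saturday is September 5 and the fourth is September 26.
At the standard offset (UTC+03:15), 01:30 UTC + 3h15m = 04:45 Ishkir District standard time.
Daylight saving runs 22 February – 26 September; the standard-time date in Ishkir District, 3 March 2026, is inside that window, so Ishkir District is at UTC+04:15.
01:30 UTC + 4h15m = 05:45 Ishkir District.

05:45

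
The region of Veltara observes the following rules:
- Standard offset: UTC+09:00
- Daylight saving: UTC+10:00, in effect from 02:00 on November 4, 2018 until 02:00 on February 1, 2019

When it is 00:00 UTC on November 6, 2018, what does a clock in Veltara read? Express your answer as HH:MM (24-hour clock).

At the standard offset (UTC+09:00), 00:00 UTC + 9h = 09:00 Veltara standard time.
The standard-time date in Veltara, November 6, 2018, falls between 4 November 2018 and 1 February 2019, so daylight saving is in effect and Veltara is at UTC+10:00.
00:00 UTC + 10h = 10:00 local.

10:00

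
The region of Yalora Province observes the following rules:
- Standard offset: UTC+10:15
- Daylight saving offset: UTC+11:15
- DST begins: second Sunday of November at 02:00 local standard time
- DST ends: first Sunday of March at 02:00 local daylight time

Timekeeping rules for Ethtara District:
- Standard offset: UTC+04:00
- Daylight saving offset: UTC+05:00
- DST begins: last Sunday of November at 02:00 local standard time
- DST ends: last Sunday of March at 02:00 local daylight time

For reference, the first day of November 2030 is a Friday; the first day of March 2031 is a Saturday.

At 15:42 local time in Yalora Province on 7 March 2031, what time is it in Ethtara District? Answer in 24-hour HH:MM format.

1 November 2030 is a Friday, so the first Sunday is November 3 and the second is November 10.
1 March 2031 is a Saturday, so the first Sunday is March 2.
7 March 2031 is outside the daylight-saving period (10 November 2030 – 2 March 2031), so Yalora Province is on standard time, UTC+10:15.
15:42 Yalora Province − 10h15m = 05:27 UTC.
1 November 2030 is a Friday, so Sundays fall on 3, 10, 17, 24; the last is November 24.
1 March 2031 is a Saturday, so Sundays fall on 2, 9, 16, 23, 30; the last is March 30.
At the standard offset (UTC+04:00), 05:27 UTC + 4h = 09:27 Ethtara District standard time.
The standard-time date in Ethtara District, 7 March 2031, lies within the daylight-saving period (24 November 2030 – 30 March 2031), so Ethtara District is on daylight time, UTC+05:00.
05:27 UTC + 5h = 10:27 Ethtara District.

10:27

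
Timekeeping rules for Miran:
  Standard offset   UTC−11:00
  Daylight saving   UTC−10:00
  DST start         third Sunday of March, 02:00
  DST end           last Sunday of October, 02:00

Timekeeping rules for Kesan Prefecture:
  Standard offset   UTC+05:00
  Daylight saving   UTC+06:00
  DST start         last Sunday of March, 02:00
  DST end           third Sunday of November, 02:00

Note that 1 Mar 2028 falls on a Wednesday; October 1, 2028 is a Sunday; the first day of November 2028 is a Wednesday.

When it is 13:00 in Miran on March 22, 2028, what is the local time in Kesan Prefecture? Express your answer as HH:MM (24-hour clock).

04:00

1 March 2028 is a Wednesday, so the first Sunday is March 5 and the third is March 19.
1 October 2028 is a Sunday, so Sundays fall on 1, 8, 15, 22, 29; the last is October 29.
March 22, 2028 lies within the daylight-saving period (19 March – 29 October), so Miran is on daylight time, UTC−10:00.
13:00 Miran + 10h = 23:00 UTC.
1 March 2028 is a Wednesday, so Sundays fall on 5, 12, 19, 26; the last is March 26.
1 November 2028 is a Wednesday, so the first Sunday is November 5 and the third is November 19.
At the standard offset (UTC+05:00), 23:00 UTC + 5h = 04:00 Kesan Prefecture standard time (rolling into the next day, 23 March 2028).
Daylight saving runs 26 March – 19 November; the standard-time date in Kesan Prefecture, March 23, 2028, is outside that window, so Kesan Prefecture is on standard time at UTC+05:00.
23:00 UTC + 5h = 04:00 Kesan Prefecture (rolling into the next day, 23 March 2028).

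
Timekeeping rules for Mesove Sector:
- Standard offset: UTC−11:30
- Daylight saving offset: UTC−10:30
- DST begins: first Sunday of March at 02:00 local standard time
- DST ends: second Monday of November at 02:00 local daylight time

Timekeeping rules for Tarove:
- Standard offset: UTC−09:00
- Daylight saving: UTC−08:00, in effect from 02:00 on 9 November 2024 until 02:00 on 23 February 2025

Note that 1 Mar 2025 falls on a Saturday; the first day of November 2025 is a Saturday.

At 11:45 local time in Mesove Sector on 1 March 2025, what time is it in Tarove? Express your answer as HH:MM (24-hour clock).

14:15

1 March 2025 is a Saturday, so the first Sunday is March 2.
1 November 2025 is a Saturday, so the first Monday is November 3 and the second is November 10.
1 March 2025 does not fall between 2 March and 10 November, so daylight saving is not in effect and Mesove Sector is at UTC−11:30.
11:45 Mesove Sector + 11h30m = 23:15 UTC.
At the standard offset (UTC−09:00), 23:15 UTC − 9h = 14:15 Tarove standard time.
The standard-time date in Tarove, 1 March 2025, is outside the daylight-saving period (9 November 2024 – 23 February 2025), so Tarove is on standard time, UTC−09:00.
23:15 UTC − 9h = 14:15 Tarove.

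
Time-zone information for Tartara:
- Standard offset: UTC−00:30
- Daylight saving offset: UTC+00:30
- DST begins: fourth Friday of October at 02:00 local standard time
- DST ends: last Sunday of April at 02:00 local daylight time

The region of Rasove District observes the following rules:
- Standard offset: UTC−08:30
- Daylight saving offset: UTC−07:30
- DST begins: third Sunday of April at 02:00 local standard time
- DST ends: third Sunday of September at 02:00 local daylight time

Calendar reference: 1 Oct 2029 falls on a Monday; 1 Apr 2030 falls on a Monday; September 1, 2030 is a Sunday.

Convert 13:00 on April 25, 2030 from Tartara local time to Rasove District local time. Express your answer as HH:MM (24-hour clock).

05:00

1 October 2029 is a Monday, so the first Friday is October 5 and the fourth is October 26.
1 April 2030 is a Monday, so Sundays fall on 7, 14, 21, 28; the last is April 28.
April 25, 2030 lies within the daylight-saving period (26 October 2029 – 28 April 2030), so Tartara is on daylight time, UTC+00:30.
13:00 Tartara − 0h30m = 12:30 UTC.
1 April 2030 is a Monday, so the first Sunday is April 7 and the third is April 21.
1 September 2030 is a Sunday, so the first Sunday is September 1 and the third is September 15.
At the standard offset (UTC−08:30), 12:30 UTC − 8h30m = 04:00 Rasove District standard time.
The standard-time date in Rasove District, April 25, 2030, lies within the daylight-saving period (21 April – 15 September), so Rasove District is on daylight time, UTC−07:30.
12:30 UTC − 7h30m = 05:00 Rasove District.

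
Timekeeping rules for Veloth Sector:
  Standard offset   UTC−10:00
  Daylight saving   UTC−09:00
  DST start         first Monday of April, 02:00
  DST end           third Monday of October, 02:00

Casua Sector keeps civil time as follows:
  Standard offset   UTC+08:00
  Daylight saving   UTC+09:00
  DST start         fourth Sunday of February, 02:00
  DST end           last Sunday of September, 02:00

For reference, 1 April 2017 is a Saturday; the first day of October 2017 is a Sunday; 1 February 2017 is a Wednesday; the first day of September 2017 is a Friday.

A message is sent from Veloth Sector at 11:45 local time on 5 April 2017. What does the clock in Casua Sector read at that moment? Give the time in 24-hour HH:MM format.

05:45

1 April 2017 is a Saturday, so the first Monday is April 3.
1 October 2017 is a Sunday, so the first Monday is October 2 and the third is October 16.
Daylight saving runs 3 April – 16 October; 5 April 2017 is inside that window, so Veloth Sector is at UTC−09:00.
11:45 Veloth Sector + 9h = 20:45 UTC.
1 February 2017 is a Wednesday, so the first Sunday is February 5 and the fourth is February 26.
1 September 2017 is a Friday, so Sundays fall on 3, 10, 17, 24; the last is September 24.
At the standard offset (UTC+08:00), 20:45 UTC + 8h = 04:45 Casua Sector standard time (rolling into the next day, 6 April 2017).
The standard-time date in Casua Sector, 6 April 2017, falls between 26 February and 24 September, so daylight saving is in effect and Casua Sector is at UTC+09:00.
20:45 UTC + 9h = 05:45 Casua Sector (rolling into the next day, 6 April 2017).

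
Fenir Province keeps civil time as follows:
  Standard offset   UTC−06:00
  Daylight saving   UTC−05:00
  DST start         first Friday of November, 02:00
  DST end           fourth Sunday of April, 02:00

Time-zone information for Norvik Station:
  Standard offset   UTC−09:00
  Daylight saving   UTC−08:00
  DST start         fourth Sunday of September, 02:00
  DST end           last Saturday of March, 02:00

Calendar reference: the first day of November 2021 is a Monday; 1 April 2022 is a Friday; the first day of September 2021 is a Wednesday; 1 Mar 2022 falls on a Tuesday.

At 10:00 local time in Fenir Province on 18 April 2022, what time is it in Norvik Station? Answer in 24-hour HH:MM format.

1 November 2021 is a Monday, so the first Friday is November 5.
1 April 2022 is a Friday, so the first Sunday is April 3 and the fourth is April 24.
Daylight saving runs 5 November 2021 – 24 April 2022; 18 April 2022 is inside that window, so Fenir Province is at UTC−05:00.
10:00 Fenir Province + 5h = 15:00 UTC.
1 September 2021 is a Wednesday, so the first Sunday is September 5 and the fourth is September 26.
1 March 2022 is a Tuesday, so Saturdays fall on 5, 12, 19, 26; the last is March 26.
At the standard offset (UTC−09:00), 15:00 UTC − 9h = 06:00 Norvik Station standard time.
Daylight saving runs 26 September 2021 – 26 March 2022; the standard-time date in Norvik Station, 18 April 2022, is outside that window, so Norvik Station is on standard time at UTC−09:00.
15:00 UTC − 9h = 06:00 Norvik Station.

06:00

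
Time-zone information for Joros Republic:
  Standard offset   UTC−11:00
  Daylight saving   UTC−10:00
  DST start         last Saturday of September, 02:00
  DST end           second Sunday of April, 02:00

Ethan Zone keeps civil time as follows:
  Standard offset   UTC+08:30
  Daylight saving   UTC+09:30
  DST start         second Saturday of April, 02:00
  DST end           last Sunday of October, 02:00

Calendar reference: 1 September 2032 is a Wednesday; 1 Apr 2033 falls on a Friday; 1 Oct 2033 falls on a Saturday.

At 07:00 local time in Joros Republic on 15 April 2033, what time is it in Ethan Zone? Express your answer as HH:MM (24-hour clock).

1 September 2032 is a Wednesday, so Saturdays fall on 4, 11, 18, 25; the last is September 25.
1 April 2033 is a Friday, so the first Sunday is April 3 and the second is April 10.
15 April 2033 is outside the daylight-saving period (25 September 2032 – 10 April 2033), so Joros Republic is on standard time, UTC−11:00.
07:00 Joros Republic + 11h = 18:00 UTC.
1 April 2033 is a Friday, so the first Saturday is April 2 and the second is April 9.
1 October 2033 is a Saturday, so Sundays fall on 2, 9, 16, 23, 30; the last is October 30.
At the standard offset (UTC+08:30), 18:00 UTC + 8h30m = 02:30 Ethan Zone standard time (rolling into the next day, 16 April 2033).
Daylight saving runs 9 April – 30 October; the standard-time date in Ethan Zone, 16 April 2033, is inside that window, so Ethan Zone is at UTC+09:30.
18:00 UTC + 9h30m = 03:30 Ethan Zone (rolling into the next day, 16 April 2033).

03:30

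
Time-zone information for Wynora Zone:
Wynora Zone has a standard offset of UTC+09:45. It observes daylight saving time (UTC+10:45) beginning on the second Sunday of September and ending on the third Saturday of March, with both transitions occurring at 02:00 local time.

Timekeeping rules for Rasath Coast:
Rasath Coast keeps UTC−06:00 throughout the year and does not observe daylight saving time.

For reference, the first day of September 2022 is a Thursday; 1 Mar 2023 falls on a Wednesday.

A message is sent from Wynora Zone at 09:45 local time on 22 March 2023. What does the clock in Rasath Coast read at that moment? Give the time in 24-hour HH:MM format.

18:00

1 September 2022 is a Thursday, so the first Sunday is September 4 and the second is September 11.
1 March 2023 is a Wednesday, so the first Saturday is March 4 and the third is March 18.
22 March 2023 is outside the daylight-saving period (11 September 2022 – 18 March 2023), so Wynora Zone is on standard time, UTC+09:45.
09:45 Wynora Zone − 9h45m = 00:00 UTC.
Rasath Coast has no daylight saving, so its offset is UTC−06:00 year-round.
00:00 UTC − 6h = 18:00 Rasath Coast (rolling into the previous day, 21 March 2023).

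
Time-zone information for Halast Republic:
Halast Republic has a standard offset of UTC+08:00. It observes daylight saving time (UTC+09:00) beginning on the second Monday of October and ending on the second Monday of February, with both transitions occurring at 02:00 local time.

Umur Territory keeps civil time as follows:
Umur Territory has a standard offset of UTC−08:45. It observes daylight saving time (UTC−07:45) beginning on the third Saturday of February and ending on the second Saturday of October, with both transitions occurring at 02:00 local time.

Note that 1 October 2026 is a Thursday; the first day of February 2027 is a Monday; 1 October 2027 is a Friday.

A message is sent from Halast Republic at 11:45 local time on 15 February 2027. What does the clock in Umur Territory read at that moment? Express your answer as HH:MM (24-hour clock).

1 October 2026 is a Thursday, so the first Monday is October 5 and the second is October 12.
1 February 2027 is a Monday, so the first Monday is February 1 and the second is February 8.
15 February 2027 is outside the daylight-saving period (12 October 2026 – 8 February 2027), so Halast Republic is on standard time, UTC+08:00.
11:45 Halast Republic − 8h = 03:45 UTC.
1 February 2027 is a Monday, so the first Saturday is February 6 and the third is February 20.
1 October 2027 is a Friday, so the first Saturday is October 2 and the second is October 9.
At the standard offset (UTC−08:45), 03:45 UTC − 8h45m = 19:00 Umur Territory standard time (rolling into the previous day, 14 February 2027).
Daylight saving runs 20 February – 9 October; the standard-time date in Umur Territory, 14 February 2027, is outside that window, so Umur Territory is on standard time at UTC−08:45.
03:45 UTC − 8h45m = 19:00 Umur Territory (rolling into the previous day, 14 February 2027).

19:00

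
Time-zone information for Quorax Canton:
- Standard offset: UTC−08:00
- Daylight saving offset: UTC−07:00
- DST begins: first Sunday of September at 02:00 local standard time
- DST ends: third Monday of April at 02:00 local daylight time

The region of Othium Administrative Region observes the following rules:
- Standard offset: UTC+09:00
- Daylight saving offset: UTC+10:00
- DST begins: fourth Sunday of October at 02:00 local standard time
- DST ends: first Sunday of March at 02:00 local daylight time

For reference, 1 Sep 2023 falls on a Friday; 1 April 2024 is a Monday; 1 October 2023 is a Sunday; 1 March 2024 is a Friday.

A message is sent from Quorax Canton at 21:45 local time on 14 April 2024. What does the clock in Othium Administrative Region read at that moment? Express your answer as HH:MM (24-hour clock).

1 September 2023 is a Friday, so the first Sunday is September 3.
1 April 2024 is a Monday, so the first Monday is April 1 and the third is April 15.
14 April 2024 falls between 3 September 2023 and 15 April 2024, so daylight saving is in effect and Quorax Canton is at UTC−07:00.
21:45 Quorax Canton + 7h = 04:45 UTC (rolling into the next day, 15 April 2024).
1 October 2023 is a Sunday, so the first Sunday is October 1 and the fourth is October 22.
1 March 2024 is a Friday, so the first Sunday is March 3.
At the standard offset (UTC+09:00), 04:45 UTC + 9h = 13:45 Othium Administrative Region standard time.
Daylight saving runs 22 October 2023 – 3 March 2024; the standard-time date in Othium Administrative Region, 15 April 2024, is outside that window, so Othium Administrative Region is on standard time at UTC+09:00.
04:45 UTC + 9h = 13:45 Othium Administrative Region.

13:45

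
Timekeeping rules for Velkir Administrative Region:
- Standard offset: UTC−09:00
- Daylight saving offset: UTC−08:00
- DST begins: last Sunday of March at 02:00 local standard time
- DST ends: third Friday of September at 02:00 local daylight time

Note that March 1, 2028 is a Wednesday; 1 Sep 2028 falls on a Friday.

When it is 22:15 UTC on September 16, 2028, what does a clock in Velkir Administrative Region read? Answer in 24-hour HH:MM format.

13:15

1 March 2028 is a Wednesday, so Sundays fall on 5, 12, 19, 26; the last is March 26.
1 September 2028 is a Friday, so the first Friday is September 1 and the third is September 15.
At the standard offset (UTC−09:00), 22:15 UTC − 9h = 13:15 Velkir Administrative Region standard time.
Daylight saving runs 26 March – 15 September; the standard-time date in Velkir Administrative Region, September 16, 2028, is outside that window, so Velkir Administrative Region is on standard time at UTC−09:00.
22:15 UTC − 9h = 13:15 local.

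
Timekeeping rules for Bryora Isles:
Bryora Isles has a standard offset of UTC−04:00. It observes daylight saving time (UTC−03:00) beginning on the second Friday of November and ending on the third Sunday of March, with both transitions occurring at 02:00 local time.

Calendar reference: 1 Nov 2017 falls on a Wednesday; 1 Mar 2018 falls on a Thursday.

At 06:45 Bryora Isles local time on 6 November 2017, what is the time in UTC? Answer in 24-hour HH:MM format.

10:45

1 November 2017 is a Wednesday, so the first Friday is November 3 and the second is November 10.
1 March 2018 is a Thursday, so the first Sunday is March 4 and the third is March 18.
6 November 2017 is outside the daylight-saving period (10 November 2017 – 18 March 2018), so Bryora Isles is on standard time, UTC−04:00.
06:45 local + 4h = 10:45 UTC.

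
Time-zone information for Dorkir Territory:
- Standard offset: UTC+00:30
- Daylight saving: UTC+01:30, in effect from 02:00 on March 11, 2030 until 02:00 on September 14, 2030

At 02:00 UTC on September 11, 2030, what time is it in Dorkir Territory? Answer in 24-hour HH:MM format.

03:30

At the standard offset (UTC+00:30), 02:00 UTC + 0h30m = 02:30 Dorkir Territory standard time.
The standard-time date in Dorkir Territory, September 11, 2030, lies within the daylight-saving period (11 March – 14 September), so Dorkir Territory is on daylight time, UTC+01:30.
02:00 UTC + 1h30m = 03:30 local.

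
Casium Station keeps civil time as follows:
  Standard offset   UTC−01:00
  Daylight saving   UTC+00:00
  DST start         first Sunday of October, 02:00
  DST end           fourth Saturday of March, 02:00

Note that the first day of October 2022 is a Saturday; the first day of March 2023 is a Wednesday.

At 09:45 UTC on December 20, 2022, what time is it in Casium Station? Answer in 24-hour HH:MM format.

1 October 2022 is a Saturday, so the first Sunday is October 2.
1 March 2023 is a Wednesday, so the first Saturday is March 4 and the fourth is March 25.
At the standard offset (UTC−01:00), 09:45 UTC − 1h = 08:45 Casium Station standard time.
Daylight saving runs 2 October 2022 – 25 March 2023; the standard-time date in Casium Station, December 20, 2022, is inside that window, so Casium Station is at UTC+00:00.
09:45 UTC + 0h = 09:45 local.

09:45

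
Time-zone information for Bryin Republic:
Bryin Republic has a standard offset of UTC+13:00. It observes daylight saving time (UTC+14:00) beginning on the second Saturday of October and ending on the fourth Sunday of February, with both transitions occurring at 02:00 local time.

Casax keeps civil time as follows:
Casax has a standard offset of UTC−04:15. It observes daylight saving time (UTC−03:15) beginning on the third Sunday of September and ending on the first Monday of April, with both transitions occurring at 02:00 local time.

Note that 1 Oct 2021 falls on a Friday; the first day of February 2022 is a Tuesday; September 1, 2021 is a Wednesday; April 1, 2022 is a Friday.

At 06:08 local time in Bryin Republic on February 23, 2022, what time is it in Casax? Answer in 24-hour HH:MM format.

12:53

1 October 2021 is a Friday, so the first Saturday is October 2 and the second is October 9.
1 February 2022 is a Tuesday, so the first Sunday is February 6 and the fourth is February 27.
Daylight saving runs 9 October 2021 – 27 February 2022; February 23, 2022 is inside that window, so Bryin Republic is at UTC+14:00.
06:08 Bryin Republic − 14h = 16:08 UTC (rolling into the previous day, 22 February 2022).
1 September 2021 is a Wednesday, so the first Sunday is September 5 and the third is September 19.
1 April 2022 is a Friday, so the first Monday is April 4.
At the standard offset (UTC−04:15), 16:08 UTC − 4h15m = 11:53 Casax standard time.
The standard-time date in Casax, February 22, 2022, lies within the daylight-saving period (19 September 2021 – 4 April 2022), so Casax is on daylight time, UTC−03:15.
16:08 UTC − 3h15m = 12:53 Casax.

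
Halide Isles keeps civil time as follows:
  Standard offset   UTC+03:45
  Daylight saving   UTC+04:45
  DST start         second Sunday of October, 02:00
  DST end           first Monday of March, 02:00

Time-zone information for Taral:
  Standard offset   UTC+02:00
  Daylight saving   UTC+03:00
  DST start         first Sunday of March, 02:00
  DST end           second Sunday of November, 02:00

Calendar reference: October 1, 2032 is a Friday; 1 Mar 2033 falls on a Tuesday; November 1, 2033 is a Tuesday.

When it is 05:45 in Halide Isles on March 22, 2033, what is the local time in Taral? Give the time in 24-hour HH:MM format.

1 October 2032 is a Friday, so the first Sunday is October 3 and the second is October 10.
1 March 2033 is a Tuesday, so the first Monday is March 7.
March 22, 2033 does not fall between 10 October 2032 and 7 March 2033, so daylight saving is not in effect and Halide Isles is at UTC+03:45.
05:45 Halide Isles − 3h45m = 02:00 UTC.
1 March 2033 is a Tuesday, so the first Sunday is March 6.
1 November 2033 is a Tuesday, so the first Sunday is November 6 and the second is November 13.
At the standard offset (UTC+02:00), 02:00 UTC + 2h = 04:00 Taral standard time.
The standard-time date in Taral, March 22, 2033, lies within the daylight-saving period (6 March – 13 November), so Taral is on daylight time, UTC+03:00.
02:00 UTC + 3h = 05:00 Taral.

05:00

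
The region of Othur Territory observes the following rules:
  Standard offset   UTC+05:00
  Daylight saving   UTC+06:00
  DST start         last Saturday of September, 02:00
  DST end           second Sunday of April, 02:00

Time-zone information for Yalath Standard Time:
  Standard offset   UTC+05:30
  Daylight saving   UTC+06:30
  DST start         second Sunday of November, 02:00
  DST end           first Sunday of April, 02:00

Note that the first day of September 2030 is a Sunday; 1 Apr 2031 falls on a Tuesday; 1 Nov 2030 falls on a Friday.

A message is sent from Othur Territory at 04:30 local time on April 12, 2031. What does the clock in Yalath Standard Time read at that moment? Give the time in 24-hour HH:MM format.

1 September 2030 is a Sunday, so Saturdays fall on 7, 14, 21, 28; the last is September 28.
1 April 2031 is a Tuesday, so the first Sunday is April 6 and the second is April 13.
Daylight saving runs 28 September 2030 – 13 April 2031; April 12, 2031 is inside that window, so Othur Territory is at UTC+06:00.
04:30 Othur Territory − 6h = 22:30 UTC (rolling into the previous day, 11 April 2031).
1 November 2030 is a Friday, so the first Sunday is November 3 and the second is November 10.
1 April 2031 is a Tuesday, so the first Sunday is April 6.
At the standard offset (UTC+05:30), 22:30 UTC + 5h30m = 04:00 Yalath Standard Time standard time (rolling into the next day, 12 April 2031).
The standard-time date in Yalath Standard Time, April 12, 2031, does not fall between 10 November 2030 and 6 April 2031, so daylight saving is not in effect and Yalath Standard Time is at UTC+05:30.
22:30 UTC + 5h30m = 04:00 Yalath Standard Time (rolling into the next day, 12 April 2031).

04:00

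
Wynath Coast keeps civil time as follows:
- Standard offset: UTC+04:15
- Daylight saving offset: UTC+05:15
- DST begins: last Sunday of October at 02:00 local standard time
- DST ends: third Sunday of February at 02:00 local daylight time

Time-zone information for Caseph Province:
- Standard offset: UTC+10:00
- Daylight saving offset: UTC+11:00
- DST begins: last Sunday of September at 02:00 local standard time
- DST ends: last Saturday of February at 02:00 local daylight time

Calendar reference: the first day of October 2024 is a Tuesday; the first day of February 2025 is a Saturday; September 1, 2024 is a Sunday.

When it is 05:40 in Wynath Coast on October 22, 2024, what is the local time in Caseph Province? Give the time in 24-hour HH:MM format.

12:25

1 October 2024 is a Tuesday, so Sundays fall on 6, 13, 20, 27; the last is October 27.
1 February 2025 is a Saturday, so the first Sunday is February 2 and the third is February 16.
Daylight saving runs 27 October 2024 – 16 February 2025; October 22, 2024 is outside that window, so Wynath Coast is on standard time at UTC+04:15.
05:40 Wynath Coast − 4h15m = 01:25 UTC.
1 September 2024 is a Sunday, so Sundays fall on 1, 8, 15, 22, 29; the last is September 29.
1 February 2025 is a Saturday, so Saturdays fall on 1, 8, 15, 22; the last is February 22.
At the standard offset (UTC+10:00), 01:25 UTC + 10h = 11:25 Caseph Province standard time.
The standard-time date in Caseph Province, October 22, 2024, lies within the daylight-saving period (29 September 2024 – 22 February 2025), so Caseph Province is on daylight time, UTC+11:00.
01:25 UTC + 11h = 12:25 Caseph Province.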